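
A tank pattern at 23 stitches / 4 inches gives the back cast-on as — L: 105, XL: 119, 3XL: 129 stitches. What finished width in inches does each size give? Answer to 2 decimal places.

23/4 = 5.75 sts per in.
L: 105 / 5.75 = 18.261 → 18.26 in.
XL: 119 / 5.75 = 20.696 → 20.70 in.
3XL: 129 / 5.75 = 22.435 → 22.43 in.

L 18.26 inches; XL 20.70 inches; 3XL 22.43 inches.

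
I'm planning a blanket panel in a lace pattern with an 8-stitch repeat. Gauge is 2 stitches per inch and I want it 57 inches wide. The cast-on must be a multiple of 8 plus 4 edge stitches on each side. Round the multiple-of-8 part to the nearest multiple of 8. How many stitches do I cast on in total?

CO 112 sts.

2 / 1 = 2 sts per inch.
57 × 2 = 114.00 sts.
Less 8 edge sts → 106.00 for the repeat.
Nearest multiple of 8: 104.
Add back 8 edge sts → 112.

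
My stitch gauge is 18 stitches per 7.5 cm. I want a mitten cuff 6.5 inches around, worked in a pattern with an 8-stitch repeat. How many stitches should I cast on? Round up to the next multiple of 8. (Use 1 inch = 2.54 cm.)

6.5 in = 6.5 × 2.54 = 16.51 cm.
18 / 7.5 = 2.4 sts/cm.
16.51 × 2.4 = 39.62 sts.
→ 40.

Cast on 40 stitches.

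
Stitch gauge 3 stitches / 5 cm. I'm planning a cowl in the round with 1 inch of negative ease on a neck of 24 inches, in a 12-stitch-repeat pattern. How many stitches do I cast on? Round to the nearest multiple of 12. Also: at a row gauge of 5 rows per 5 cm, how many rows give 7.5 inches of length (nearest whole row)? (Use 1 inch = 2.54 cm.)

Finished = 24 − 1 = 23 inches.
23 inches × 2.54 = 58.42 cm.
3/5 = 0.6 sts per cm; 58.42 × 0.6 = 35.05 sts.
Nearest multiple of 12 → 36.
7.5 inches = 19.05 cm; × 1 = 19.05 → 19 rows.

Cast on 36 stitches; work 19 rows.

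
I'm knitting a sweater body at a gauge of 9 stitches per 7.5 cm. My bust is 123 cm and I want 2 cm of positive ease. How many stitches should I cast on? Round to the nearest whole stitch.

CO 150 sts.

Finished = 123 + 2 = 125 cm.
9 / 7.5 = 1.2 sts per cm.
125.00 × 1.2 = 150.00 sts.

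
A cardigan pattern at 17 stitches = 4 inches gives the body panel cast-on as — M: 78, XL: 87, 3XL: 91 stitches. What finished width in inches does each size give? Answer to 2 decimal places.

M 18.35 inches; XL 20.47 inches; 3XL 21.41 inches.

17/4 = 4.25 sts per in.
M: 78 / 4.25 = 18.353 → 18.35 in.
XL: 87 / 4.25 = 20.471 → 20.47 in.
3XL: 91 / 4.25 = 21.412 → 21.41 in.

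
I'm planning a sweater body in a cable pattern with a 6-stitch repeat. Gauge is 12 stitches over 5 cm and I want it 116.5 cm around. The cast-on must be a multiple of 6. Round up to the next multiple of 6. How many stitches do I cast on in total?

Cast on 282 stitches.

12 / 5 = 2.4 sts per cm.
116.5 × 2.4 = 279.60 sts.
Next multiple of 6: 282.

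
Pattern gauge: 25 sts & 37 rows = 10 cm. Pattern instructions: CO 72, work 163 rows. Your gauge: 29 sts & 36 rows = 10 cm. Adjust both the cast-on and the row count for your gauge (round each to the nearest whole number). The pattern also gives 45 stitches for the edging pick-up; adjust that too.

Stitches: 72 × 29/25 = 83.52 → 84.
Rows: 163 × 36/37 = 158.59 → 159.
edging pick-up: 45 × 29/25 = 52.20 → 52.

Cast on 84 stitches; work 159 rows; edging pick-up 52 stitches.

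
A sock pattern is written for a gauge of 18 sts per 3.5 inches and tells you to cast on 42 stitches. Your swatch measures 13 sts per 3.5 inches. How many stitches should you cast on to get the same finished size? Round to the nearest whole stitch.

CO 30 sts.

Scale factor = 13 / 18 = 0.722.
42 × 13 / 18 = 30.33 sts.
→ 30 sts.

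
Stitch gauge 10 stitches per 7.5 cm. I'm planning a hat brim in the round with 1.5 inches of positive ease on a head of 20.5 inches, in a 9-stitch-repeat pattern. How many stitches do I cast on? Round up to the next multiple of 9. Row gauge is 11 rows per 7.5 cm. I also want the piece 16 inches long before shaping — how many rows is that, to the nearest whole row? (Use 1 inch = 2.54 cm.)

Cast on 81 stitches; work 60 rows.

Finished = 20.5 + 1.5 = 22 inches.
22 inches × 2.54 = 55.88 cm.
10/7.5 = 1.333 sts per cm; 55.88 × 1.333 = 74.51 sts.
Next multiple of 9 → 81.
16 inches = 40.64 cm; × 1.467 = 59.61 → 60 rows.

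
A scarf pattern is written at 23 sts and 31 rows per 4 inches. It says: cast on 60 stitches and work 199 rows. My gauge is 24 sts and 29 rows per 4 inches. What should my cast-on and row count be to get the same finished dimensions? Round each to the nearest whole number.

Cast on 63 stitches; work 186 rows.

Stitches: 60 × 24/23 = 62.61 → 63.
Rows: 199 × 29/31 = 186.16 → 186.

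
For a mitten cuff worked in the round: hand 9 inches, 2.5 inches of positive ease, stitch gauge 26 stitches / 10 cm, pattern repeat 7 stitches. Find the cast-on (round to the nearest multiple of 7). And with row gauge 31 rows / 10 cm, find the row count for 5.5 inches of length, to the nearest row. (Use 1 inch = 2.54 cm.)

Finished = 9 + 2.5 = 11.5 inches.
11.5 inches × 2.54 = 29.21 cm.
26/10 = 2.6 sts per cm; 29.21 × 2.6 = 75.95 sts.
Nearest multiple of 7 → 77.
5.5 inches = 13.97 cm; × 3.1 = 43.31 → 43 rows.

Cast on 77 stitches; work 43 rows.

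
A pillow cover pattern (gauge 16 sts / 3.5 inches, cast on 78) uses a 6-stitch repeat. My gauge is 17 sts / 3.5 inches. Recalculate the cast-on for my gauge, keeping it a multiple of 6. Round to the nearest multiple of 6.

78 × 17 / 16 = 82.88.
Nearest multiple of 6: 84.

Cast on 84 stitches.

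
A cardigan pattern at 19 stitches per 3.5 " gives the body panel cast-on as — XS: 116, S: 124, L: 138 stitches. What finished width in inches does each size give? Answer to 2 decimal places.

19/3.5 = 5.429 sts per in.
XS: 116 / 5.429 = 21.368 → 21.37 in.
S: 124 / 5.429 = 22.842 → 22.84 in.
L: 138 / 5.429 = 25.421 → 25.42 in.

XS 21.37 inches; S 22.84 inches; L 25.42 inches.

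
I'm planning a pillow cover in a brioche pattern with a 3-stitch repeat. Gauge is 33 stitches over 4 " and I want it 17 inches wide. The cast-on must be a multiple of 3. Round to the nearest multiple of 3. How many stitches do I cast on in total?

33 / 4 = 8.25 sts per inch.
17 × 8.25 = 140.25 sts.
Nearest multiple of 3: 141.

141 stitches.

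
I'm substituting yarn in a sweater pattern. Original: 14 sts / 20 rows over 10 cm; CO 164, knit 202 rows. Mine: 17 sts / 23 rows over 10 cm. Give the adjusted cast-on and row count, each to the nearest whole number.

Cast on 199 stitches; work 232 rows.

Stitches: 164 × 17/14 = 199.14 → 199.
Rows: 202 × 23/20 = 232.30 → 232.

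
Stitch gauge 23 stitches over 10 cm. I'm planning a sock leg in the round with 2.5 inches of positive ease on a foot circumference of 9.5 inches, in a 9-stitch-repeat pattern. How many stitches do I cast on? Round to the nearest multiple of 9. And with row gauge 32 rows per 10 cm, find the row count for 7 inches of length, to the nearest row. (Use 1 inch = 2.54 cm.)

Cast on 72 stitches; work 57 rows.

Finished = 9.5 + 2.5 = 12 inches.
12 inches × 2.54 = 30.48 cm.
23/10 = 2.3 sts per cm; 30.48 × 2.3 = 70.10 sts.
Nearest multiple of 9 → 72.
7 inches = 17.78 cm; × 3.2 = 56.90 → 57 rows.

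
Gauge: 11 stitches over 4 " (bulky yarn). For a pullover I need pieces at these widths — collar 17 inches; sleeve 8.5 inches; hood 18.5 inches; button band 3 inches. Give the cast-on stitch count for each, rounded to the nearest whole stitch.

Rate = 11/4 = 2.75 sts per in.
collar: 17 × 2.75 = 46.75 → 47.
sleeve: 8.5 × 2.75 = 23.38 → 23.
hood: 18.5 × 2.75 = 50.88 → 51.
button band: 3 × 2.75 = 8.25 → 8.

collar 47; sleeve 23; hood 51; button band 8.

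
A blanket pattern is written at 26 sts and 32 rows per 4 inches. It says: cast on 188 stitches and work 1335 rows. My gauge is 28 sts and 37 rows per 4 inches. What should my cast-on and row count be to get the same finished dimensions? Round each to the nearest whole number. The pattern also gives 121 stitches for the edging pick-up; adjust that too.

Cast on 202 stitches; work 1544 rows; edging pick-up 130 stitches.

Stitches: 188 × 28/26 = 202.46 → 202.
Rows: 1335 × 37/32 = 1543.59 → 1544.
edging pick-up: 121 × 28/26 = 130.31 → 130.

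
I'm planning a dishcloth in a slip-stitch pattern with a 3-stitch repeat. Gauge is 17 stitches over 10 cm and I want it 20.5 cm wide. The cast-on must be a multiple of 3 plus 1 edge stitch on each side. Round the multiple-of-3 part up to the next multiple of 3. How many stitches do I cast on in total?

17 / 10 = 1.7 sts per cm.
20.5 × 1.7 = 34.85 sts.
Less 2 edge sts → 32.85 for the repeat.
Next multiple of 3: 33.
Add back 2 edge sts → 35.

CO 35 sts.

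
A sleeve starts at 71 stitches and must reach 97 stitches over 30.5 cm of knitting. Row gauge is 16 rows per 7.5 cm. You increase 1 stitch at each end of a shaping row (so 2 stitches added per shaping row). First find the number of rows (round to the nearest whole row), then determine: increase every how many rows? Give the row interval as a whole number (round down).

Rows = 30.5 × 2.133 = 65.1 → 65 rows.
Stitches to add: 26 → 13 shaping rows (at 2 st each).
65 / 13 = 5.00 → every 5 rows.

Increase every 5th row.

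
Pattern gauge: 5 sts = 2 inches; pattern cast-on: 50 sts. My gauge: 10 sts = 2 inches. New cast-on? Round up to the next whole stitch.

CO 100 sts.

Scale factor = 10 / 5 = 2.000.
50 × 10 / 5 = 100.00 sts.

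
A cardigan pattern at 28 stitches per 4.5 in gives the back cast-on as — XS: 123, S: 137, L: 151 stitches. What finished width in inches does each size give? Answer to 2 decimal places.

28/4.5 = 6.222 sts per in.
XS: 123 / 6.222 = 19.768 → 19.77 in.
S: 137 / 6.222 = 22.018 → 22.02 in.
L: 151 / 6.222 = 24.268 → 24.27 in.

XS 19.77 inches; S 22.02 inches; L 24.27 inches.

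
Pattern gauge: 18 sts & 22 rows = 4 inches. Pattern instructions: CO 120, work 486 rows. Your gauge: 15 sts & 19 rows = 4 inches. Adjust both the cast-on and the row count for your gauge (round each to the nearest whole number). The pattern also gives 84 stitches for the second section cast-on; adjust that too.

Stitches: 120 × 15/18 = 100.00 → 100.
Rows: 486 × 19/22 = 419.73 → 420.
second section cast-on: 84 × 15/18 = 70.00 → 70.

Cast on 100 stitches; work 420 rows; second section cast-on 70 stitches.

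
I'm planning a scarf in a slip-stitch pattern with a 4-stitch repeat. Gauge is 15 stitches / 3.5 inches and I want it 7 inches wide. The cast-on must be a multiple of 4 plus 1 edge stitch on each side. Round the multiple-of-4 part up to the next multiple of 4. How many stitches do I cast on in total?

CO 30 sts.

15 / 3.5 = 4.286 sts per inch.
7 × 4.286 = 30.00 sts.
Less 2 edge sts → 28.00 for the repeat.
Next multiple of 4: 28.
Add back 2 edge sts → 30.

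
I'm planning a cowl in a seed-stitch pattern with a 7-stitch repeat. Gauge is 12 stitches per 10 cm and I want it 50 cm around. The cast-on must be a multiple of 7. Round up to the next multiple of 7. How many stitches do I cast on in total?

12 / 10 = 1.2 sts per cm.
50 × 1.2 = 60.00 sts.
Next multiple of 7: 63.

CO 63 sts.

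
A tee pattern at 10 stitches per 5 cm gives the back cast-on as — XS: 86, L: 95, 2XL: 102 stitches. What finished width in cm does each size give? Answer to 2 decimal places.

XS 43.00 cm; L 47.50 cm; 2XL 51.00 cm.

10/5 = 2 sts per cm.
XS: 86 / 2 = 43.000 → 43.00 cm.
L: 95 / 2 = 47.500 → 47.50 cm.
2XL: 102 / 2 = 51.000 → 51.00 cm.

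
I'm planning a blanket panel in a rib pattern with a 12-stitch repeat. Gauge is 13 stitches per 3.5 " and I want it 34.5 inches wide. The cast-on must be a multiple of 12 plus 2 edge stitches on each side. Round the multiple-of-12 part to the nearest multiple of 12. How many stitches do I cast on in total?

13 / 3.5 = 3.714 sts per inch.
34.5 × 3.714 = 128.14 sts.
Less 4 edge sts → 124.14 for the repeat.
Nearest multiple of 12: 120.
Add back 4 edge sts → 124.

124 stitches.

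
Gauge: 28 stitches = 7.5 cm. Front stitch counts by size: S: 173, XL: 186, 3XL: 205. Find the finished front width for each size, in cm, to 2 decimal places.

28/7.5 = 3.733 sts per cm.
S: 173 / 3.733 = 46.339 → 46.34 cm.
XL: 186 / 3.733 = 49.821 → 49.82 cm.
3XL: 205 / 3.733 = 54.911 → 54.91 cm.

S 46.34 cm; XL 49.82 cm; 3XL 54.91 cm.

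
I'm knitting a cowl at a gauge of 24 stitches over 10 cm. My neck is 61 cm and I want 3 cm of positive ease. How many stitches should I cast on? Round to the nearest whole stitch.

Finished = 61 + 3 = 64 cm.
24 / 10 = 2.4 sts per cm.
64.00 × 2.4 = 153.60 sts.
→ 154 sts.

Cast on 154 stitches.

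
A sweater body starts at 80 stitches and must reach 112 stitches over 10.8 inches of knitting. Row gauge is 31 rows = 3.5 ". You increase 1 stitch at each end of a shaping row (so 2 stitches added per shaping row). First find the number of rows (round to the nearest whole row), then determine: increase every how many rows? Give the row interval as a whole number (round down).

Increase every 6th row.

Rows = 10.8 × 8.857 = 95.7 → 96 rows.
Stitches to add: 32 → 16 shaping rows (at 2 st each).
96 / 16 = 6.00 → every 6 rows.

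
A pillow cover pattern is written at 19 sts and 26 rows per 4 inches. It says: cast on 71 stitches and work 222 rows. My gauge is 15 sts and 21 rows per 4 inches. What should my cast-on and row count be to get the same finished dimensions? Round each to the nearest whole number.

Cast on 56 stitches; work 179 rows.

Stitches: 71 × 15/19 = 56.05 → 56.
Rows: 222 × 21/26 = 179.31 → 179.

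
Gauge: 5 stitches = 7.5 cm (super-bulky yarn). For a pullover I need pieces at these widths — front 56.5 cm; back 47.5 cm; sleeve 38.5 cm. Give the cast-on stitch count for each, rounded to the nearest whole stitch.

front 38; back 32; sleeve 26.

Rate = 5/7.5 = 0.667 sts per cm.
front: 56.5 × 0.667 = 37.67 → 38.
back: 47.5 × 0.667 = 31.67 → 32.
sleeve: 38.5 × 0.667 = 25.67 → 26.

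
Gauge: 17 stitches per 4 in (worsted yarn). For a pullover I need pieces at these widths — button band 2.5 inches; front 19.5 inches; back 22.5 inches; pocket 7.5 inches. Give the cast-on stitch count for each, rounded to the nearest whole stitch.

Rate = 17/4 = 4.25 sts per in.
button band: 2.5 × 4.25 = 10.62 → 11.
front: 19.5 × 4.25 = 82.88 → 83.
back: 22.5 × 4.25 = 95.62 → 96.
pocket: 7.5 × 4.25 = 31.88 → 32.

button band 11; front 83; back 96; pocket 32.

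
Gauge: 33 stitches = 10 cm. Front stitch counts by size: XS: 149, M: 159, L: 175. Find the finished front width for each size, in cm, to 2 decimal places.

XS 45.15 cm; M 48.18 cm; L 53.03 cm.

33/10 = 3.3 sts per cm.
XS: 149 / 3.3 = 45.152 → 45.15 cm.
M: 159 / 3.3 = 48.182 → 48.18 cm.
L: 175 / 3.3 = 53.030 → 53.03 cm.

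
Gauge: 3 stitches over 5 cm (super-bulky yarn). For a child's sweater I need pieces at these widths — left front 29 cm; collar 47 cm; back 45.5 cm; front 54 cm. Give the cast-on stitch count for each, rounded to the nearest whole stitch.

Rate = 3/5 = 0.6 sts per cm.
left front: 29 × 0.6 = 17.40 → 17.
collar: 47 × 0.6 = 28.20 → 28.
back: 45.5 × 0.6 = 27.30 → 27.
front: 54 × 0.6 = 32.40 → 32.

left front 17; collar 28; back 27; front 32.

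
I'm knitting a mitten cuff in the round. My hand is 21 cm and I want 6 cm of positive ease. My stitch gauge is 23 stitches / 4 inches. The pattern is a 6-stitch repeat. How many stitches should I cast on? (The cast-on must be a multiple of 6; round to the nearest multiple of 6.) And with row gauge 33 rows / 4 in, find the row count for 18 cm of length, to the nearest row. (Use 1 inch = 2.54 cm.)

Finished = 21 + 6 = 27 cm.
27 cm × 1/2.54 = 10.63 inches.
23/4 = 5.75 sts per in; 10.63 × 5.75 = 61.12 sts.
Nearest multiple of 6 → 60.
18 cm = 7.09 inches; × 8.25 = 58.46 → 58 rows.

Cast on 60 stitches; work 58 rows.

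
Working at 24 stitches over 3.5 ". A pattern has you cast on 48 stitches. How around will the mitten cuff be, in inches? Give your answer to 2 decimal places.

24 stitches / 3.5 inch = 6.857 stitches per inch.
48 / 6.857 = 7.000 inches.

7.00 inches.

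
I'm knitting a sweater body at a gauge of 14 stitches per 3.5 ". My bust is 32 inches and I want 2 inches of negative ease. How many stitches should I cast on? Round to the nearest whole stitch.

Finished = 32 − 2 = 30 in.
14 / 3.5 = 4 sts per inch.
30.00 × 4 = 120.00 sts.

120 stitches.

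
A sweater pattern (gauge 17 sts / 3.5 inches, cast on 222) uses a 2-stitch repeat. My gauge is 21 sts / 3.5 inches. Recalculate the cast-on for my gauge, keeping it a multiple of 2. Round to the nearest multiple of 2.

222 × 21 / 17 = 274.24.
Nearest multiple of 2: 274.

274 stitches.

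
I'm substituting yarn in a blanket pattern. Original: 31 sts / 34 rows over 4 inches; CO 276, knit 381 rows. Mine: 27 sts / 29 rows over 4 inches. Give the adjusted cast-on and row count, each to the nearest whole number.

Cast on 240 stitches; work 325 rows.

Stitches: 276 × 27/31 = 240.39 → 240.
Rows: 381 × 29/34 = 324.97 → 325.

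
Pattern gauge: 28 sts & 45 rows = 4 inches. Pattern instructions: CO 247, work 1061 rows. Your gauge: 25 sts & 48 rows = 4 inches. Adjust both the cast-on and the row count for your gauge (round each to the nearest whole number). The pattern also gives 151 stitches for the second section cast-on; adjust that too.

Cast on 221 stitches; work 1132 rows; second section cast-on 135 stitches.

Stitches: 247 × 25/28 = 220.54 → 221.
Rows: 1061 × 48/45 = 1131.73 → 1132.
second section cast-on: 151 × 25/28 = 134.82 → 135.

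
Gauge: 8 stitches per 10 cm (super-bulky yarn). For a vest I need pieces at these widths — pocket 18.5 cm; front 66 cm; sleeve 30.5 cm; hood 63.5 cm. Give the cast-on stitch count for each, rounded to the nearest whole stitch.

pocket 15; front 53; sleeve 24; hood 51.

Rate = 8/10 = 0.8 sts per cm.
pocket: 18.5 × 0.8 = 14.80 → 15.
front: 66 × 0.8 = 52.80 → 53.
sleeve: 30.5 × 0.8 = 24.40 → 24.
hood: 63.5 × 0.8 = 50.80 → 51.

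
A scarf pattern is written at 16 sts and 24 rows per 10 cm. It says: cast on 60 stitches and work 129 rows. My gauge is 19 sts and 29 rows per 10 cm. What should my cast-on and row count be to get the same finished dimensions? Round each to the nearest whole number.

Stitches: 60 × 19/16 = 71.25 → 71.
Rows: 129 × 29/24 = 155.88 → 156.

Cast on 71 stitches; work 156 rows.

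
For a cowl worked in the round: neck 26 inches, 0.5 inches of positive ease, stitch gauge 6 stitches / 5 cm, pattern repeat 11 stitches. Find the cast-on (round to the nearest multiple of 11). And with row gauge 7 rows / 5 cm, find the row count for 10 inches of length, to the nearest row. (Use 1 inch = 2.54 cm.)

Finished = 26 + 0.5 = 26.5 inches.
26.5 inches × 2.54 = 67.31 cm.
6/5 = 1.2 sts per cm; 67.31 × 1.2 = 80.77 sts.
Nearest multiple of 11 → 77.
10 inches = 25.40 cm; × 1.4 = 35.56 → 36 rows.

Cast on 77 stitches; work 36 rows.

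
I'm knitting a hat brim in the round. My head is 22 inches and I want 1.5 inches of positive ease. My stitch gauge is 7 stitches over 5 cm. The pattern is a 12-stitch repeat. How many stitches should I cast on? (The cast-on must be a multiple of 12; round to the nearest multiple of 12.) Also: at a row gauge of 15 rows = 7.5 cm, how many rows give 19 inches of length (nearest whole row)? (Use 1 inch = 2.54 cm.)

Finished = 22 + 1.5 = 23.5 inches.
23.5 inches × 2.54 = 59.69 cm.
7/5 = 1.4 sts per cm; 59.69 × 1.4 = 83.57 sts.
Nearest multiple of 12 → 84.
19 inches = 48.26 cm; × 2 = 96.52 → 97 rows.

Cast on 84 stitches; work 97 rows.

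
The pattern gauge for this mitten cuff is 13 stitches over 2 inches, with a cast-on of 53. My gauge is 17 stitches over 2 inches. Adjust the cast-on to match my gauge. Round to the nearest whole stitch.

Scale factor = 17 / 13 = 1.308.
53 × 17 / 13 = 69.31 sts.
→ 69 sts.

Cast on 69 stitches.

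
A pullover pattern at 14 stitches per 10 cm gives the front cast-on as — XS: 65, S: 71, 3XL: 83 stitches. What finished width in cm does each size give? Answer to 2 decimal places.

XS 46.43 cm; S 50.71 cm; 3XL 59.29 cm.

14/10 = 1.4 sts per cm.
XS: 65 / 1.4 = 46.429 → 46.43 cm.
S: 71 / 1.4 = 50.714 → 50.71 cm.
3XL: 83 / 1.4 = 59.286 → 59.29 cm.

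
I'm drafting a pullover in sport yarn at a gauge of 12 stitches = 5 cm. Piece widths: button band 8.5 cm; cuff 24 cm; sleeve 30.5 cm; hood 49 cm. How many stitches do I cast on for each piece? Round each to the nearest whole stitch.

button band 20; cuff 58; sleeve 73; hood 118.

Rate = 12/5 = 2.4 sts per cm.
button band: 8.5 × 2.4 = 20.40 → 20.
cuff: 24 × 2.4 = 57.60 → 58.
sleeve: 30.5 × 2.4 = 73.20 → 73.
hood: 49 × 2.4 = 117.60 → 118.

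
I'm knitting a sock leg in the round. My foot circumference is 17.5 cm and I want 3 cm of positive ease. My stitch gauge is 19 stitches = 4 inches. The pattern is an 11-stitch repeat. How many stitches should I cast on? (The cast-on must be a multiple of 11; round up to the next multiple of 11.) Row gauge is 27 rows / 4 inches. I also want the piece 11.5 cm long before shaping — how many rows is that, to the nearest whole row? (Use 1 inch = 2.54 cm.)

Cast on 44 stitches; work 31 rows.

Finished = 17.5 + 3 = 20.5 cm.
20.5 cm × 1/2.54 = 8.07 inches.
19/4 = 4.75 sts per in; 8.07 × 4.75 = 38.34 sts.
Next multiple of 11 → 44.
11.5 cm = 4.53 inches; × 6.75 = 30.56 → 31 rows.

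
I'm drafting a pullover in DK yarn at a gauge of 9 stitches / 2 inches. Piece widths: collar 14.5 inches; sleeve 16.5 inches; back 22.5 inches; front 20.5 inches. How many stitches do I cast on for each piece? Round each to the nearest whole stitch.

collar 65; sleeve 74; back 101; front 92.

Rate = 9/2 = 4.5 sts per in.
collar: 14.5 × 4.5 = 65.25 → 65.
sleeve: 16.5 × 4.5 = 74.25 → 74.
back: 22.5 × 4.5 = 101.25 → 101.
front: 20.5 × 4.5 = 92.25 → 92.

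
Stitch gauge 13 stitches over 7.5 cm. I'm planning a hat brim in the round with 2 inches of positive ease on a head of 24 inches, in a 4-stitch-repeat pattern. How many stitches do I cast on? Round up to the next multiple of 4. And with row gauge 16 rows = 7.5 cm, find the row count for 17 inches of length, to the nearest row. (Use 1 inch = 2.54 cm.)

Cast on 116 stitches; work 92 rows.

Finished = 24 + 2 = 26 inches.
26 inches × 2.54 = 66.04 cm.
13/7.5 = 1.733 sts per cm; 66.04 × 1.733 = 114.47 sts.
Next multiple of 4 → 116.
17 inches = 43.18 cm; × 2.133 = 92.12 → 92 rows.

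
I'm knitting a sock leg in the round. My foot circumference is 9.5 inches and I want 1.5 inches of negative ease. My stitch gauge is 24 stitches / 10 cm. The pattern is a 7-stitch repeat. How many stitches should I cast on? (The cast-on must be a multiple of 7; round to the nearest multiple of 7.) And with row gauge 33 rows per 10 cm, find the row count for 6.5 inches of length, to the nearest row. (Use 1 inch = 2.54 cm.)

Finished = 9.5 − 1.5 = 8 inches.
8 inches × 2.54 = 20.32 cm.
24/10 = 2.4 sts per cm; 20.32 × 2.4 = 48.77 sts.
Nearest multiple of 7 → 49.
6.5 inches = 16.51 cm; × 3.3 = 54.48 → 54 rows.

Cast on 49 stitches; work 54 rows.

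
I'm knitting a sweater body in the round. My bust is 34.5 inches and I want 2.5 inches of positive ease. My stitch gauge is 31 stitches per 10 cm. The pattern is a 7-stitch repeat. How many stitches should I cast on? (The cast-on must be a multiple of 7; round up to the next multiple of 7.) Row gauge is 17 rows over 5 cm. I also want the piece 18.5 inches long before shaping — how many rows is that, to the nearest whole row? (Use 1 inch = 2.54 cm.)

Cast on 294 stitches; work 160 rows.

Finished = 34.5 + 2.5 = 37 inches.
37 inches × 2.54 = 93.98 cm.
31/10 = 3.1 sts per cm; 93.98 × 3.1 = 291.34 sts.
Next multiple of 7 → 294.
18.5 inches = 46.99 cm; × 3.4 = 159.77 → 160 rows.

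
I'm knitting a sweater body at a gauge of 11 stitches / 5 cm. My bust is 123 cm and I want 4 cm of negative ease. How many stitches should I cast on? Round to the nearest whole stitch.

CO 262 sts.

Finished = 123 − 4 = 119 cm.
11 / 5 = 2.2 sts per cm.
119.00 × 2.2 = 261.80 sts.
→ 262 sts.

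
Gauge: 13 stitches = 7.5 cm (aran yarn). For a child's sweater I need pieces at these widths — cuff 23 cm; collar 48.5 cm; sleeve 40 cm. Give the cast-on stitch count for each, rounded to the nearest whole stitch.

cuff 40; collar 84; sleeve 69.

Rate = 13/7.5 = 1.733 sts per cm.
cuff: 23 × 1.733 = 39.87 → 40.
collar: 48.5 × 1.733 = 84.07 → 84.
sleeve: 40 × 1.733 = 69.33 → 69.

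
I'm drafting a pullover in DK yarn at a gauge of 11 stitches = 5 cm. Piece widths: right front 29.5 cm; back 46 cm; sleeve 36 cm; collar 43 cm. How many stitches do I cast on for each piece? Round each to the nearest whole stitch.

Rate = 11/5 = 2.2 sts per cm.
right front: 29.5 × 2.2 = 64.90 → 65.
back: 46 × 2.2 = 101.20 → 101.
sleeve: 36 × 2.2 = 79.20 → 79.
collar: 43 × 2.2 = 94.60 → 95.

right front 65; back 101; sleeve 79; collar 95.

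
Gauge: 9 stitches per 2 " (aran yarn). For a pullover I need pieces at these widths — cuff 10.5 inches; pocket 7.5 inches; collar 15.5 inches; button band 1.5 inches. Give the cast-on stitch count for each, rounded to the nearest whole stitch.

Rate = 9/2 = 4.5 sts per in.
cuff: 10.5 × 4.5 = 47.25 → 47.
pocket: 7.5 × 4.5 = 33.75 → 34.
collar: 15.5 × 4.5 = 69.75 → 70.
button band: 1.5 × 4.5 = 6.75 → 7.

cuff 47; pocket 34; collar 70; button band 7.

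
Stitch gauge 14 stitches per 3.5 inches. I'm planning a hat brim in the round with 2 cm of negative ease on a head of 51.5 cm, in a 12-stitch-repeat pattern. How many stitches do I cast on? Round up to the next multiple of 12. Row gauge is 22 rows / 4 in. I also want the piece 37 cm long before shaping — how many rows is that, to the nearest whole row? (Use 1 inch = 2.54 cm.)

Cast on 84 stitches; work 80 rows.

Finished = 51.5 − 2 = 49.5 cm.
49.5 cm × 1/2.54 = 19.49 inches.
14/3.5 = 4 sts per in; 19.49 × 4 = 77.95 sts.
Next multiple of 12 → 84.
37 cm = 14.57 inches; × 5.5 = 80.12 → 80 rows.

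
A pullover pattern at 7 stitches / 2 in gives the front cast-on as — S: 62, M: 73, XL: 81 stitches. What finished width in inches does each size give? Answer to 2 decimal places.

S 17.71 inches; M 20.86 inches; XL 23.14 inches.

7/2 = 3.5 sts per in.
S: 62 / 3.5 = 17.714 → 17.71 in.
M: 73 / 3.5 = 20.857 → 20.86 in.
XL: 81 / 3.5 = 23.143 → 23.14 in.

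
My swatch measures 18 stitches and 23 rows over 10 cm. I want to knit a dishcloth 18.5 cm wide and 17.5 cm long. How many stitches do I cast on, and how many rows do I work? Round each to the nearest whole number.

Cast on 33 stitches and work 40 rows.

Stitch gauge = 18/10 = 1.8 sts/cm; 18.5 × 1.8 = 33.30 → 33 sts.
Row gauge = 23/10 = 2.3 rows/cm; 17.5 × 2.3 = 40.25 → 40 rows.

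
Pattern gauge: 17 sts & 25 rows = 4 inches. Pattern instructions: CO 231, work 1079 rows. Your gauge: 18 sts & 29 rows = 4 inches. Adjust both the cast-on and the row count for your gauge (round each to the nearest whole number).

Cast on 245 stitches; work 1252 rows.

Stitches: 231 × 18/17 = 244.59 → 245.
Rows: 1079 × 29/25 = 1251.64 → 1252.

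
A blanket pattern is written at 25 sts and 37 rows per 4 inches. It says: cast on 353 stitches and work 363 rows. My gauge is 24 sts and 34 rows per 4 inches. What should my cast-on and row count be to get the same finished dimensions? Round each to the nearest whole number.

Cast on 339 stitches; work 334 rows.

Stitches: 353 × 24/25 = 338.88 → 339.
Rows: 363 × 34/37 = 333.57 → 334.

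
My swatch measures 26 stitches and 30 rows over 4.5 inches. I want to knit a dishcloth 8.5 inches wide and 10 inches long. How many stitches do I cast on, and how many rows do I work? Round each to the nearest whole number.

Stitch gauge = 26/4.5 = 5.778 sts/in; 8.5 × 5.778 = 49.11 → 49 sts.
Row gauge = 30/4.5 = 6.667 rows/in; 10 × 6.667 = 66.67 → 67 rows.

Cast on 49 stitches and work 67 rows.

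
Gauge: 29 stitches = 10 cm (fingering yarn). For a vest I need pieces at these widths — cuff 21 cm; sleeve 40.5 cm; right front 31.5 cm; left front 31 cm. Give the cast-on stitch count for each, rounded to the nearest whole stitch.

Rate = 29/10 = 2.9 sts per cm.
cuff: 21 × 2.9 = 60.90 → 61.
sleeve: 40.5 × 2.9 = 117.45 → 117.
right front: 31.5 × 2.9 = 91.35 → 91.
left front: 31 × 2.9 = 89.90 → 90.

cuff 61; sleeve 117; right front 91; left front 90.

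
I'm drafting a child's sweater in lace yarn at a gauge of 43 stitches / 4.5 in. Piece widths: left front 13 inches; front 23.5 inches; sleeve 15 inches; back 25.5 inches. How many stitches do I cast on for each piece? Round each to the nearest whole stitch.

left front 124; front 225; sleeve 143; back 244.

Rate = 43/4.5 = 9.556 sts per in.
left front: 13 × 9.556 = 124.22 → 124.
front: 23.5 × 9.556 = 224.56 → 225.
sleeve: 15 × 9.556 = 143.33 → 143.
back: 25.5 × 9.556 = 243.67 → 244.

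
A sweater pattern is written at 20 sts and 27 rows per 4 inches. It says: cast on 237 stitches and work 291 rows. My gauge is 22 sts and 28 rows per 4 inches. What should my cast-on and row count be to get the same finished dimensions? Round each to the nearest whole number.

Stitches: 237 × 22/20 = 260.70 → 261.
Rows: 291 × 28/27 = 301.78 → 302.

Cast on 261 stitches; work 302 rows.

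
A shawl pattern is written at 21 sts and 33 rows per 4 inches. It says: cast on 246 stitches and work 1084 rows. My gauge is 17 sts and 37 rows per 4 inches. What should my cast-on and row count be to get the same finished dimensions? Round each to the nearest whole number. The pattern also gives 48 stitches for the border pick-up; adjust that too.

Stitches: 246 × 17/21 = 199.14 → 199.
Rows: 1084 × 37/33 = 1215.39 → 1215.
border pick-up: 48 × 17/21 = 38.86 → 39.

Cast on 199 stitches; work 1215 rows; border pick-up 39 stitches.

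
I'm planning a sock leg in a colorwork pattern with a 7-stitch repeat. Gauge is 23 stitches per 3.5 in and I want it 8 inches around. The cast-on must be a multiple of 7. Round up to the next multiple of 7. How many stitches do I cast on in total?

Cast on 56 stitches.

23 / 3.5 = 6.571 sts per inch.
8 × 6.571 = 52.57 sts.
Next multiple of 7: 56.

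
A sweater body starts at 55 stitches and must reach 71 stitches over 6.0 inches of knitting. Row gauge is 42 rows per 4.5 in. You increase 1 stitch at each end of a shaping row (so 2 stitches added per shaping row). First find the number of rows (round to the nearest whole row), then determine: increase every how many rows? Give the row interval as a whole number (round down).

Increase every 7th row.

Rows = 6.0 × 9.333 = 56.0 → 56 rows.
Stitches to add: 16 → 8 shaping rows (at 2 st each).
56 / 8 = 7.00 → every 7 rows.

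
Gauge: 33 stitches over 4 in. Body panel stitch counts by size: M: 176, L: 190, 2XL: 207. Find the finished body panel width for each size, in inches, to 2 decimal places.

33/4 = 8.25 sts per in.
M: 176 / 8.25 = 21.333 → 21.33 in.
L: 190 / 8.25 = 23.030 → 23.03 in.
2XL: 207 / 8.25 = 25.091 → 25.09 in.

M 21.33 inches; L 23.03 inches; 2XL 25.09 inches.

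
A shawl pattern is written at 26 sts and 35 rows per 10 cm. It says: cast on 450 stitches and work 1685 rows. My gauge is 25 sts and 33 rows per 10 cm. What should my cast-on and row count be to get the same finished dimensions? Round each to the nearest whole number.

Cast on 433 stitches; work 1589 rows.

Stitches: 450 × 25/26 = 432.69 → 433.
Rows: 1685 × 33/35 = 1588.71 → 1589.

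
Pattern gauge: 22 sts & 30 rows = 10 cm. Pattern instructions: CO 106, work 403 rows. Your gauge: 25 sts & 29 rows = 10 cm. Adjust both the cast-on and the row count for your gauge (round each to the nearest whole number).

Cast on 120 stitches; work 390 rows.

Stitches: 106 × 25/22 = 120.45 → 120.
Rows: 403 × 29/30 = 389.57 → 390.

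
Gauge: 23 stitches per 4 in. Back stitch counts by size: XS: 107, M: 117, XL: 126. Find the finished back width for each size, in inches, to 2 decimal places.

23/4 = 5.75 sts per in.
XS: 107 / 5.75 = 18.609 → 18.61 in.
M: 117 / 5.75 = 20.348 → 20.35 in.
XL: 126 / 5.75 = 21.913 → 21.91 in.

XS 18.61 inches; M 20.35 inches; XL 21.91 inches.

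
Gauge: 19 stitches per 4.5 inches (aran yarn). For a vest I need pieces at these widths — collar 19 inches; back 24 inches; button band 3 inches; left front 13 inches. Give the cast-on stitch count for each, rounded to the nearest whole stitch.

Rate = 19/4.5 = 4.222 sts per in.
collar: 19 × 4.222 = 80.22 → 80.
back: 24 × 4.222 = 101.33 → 101.
button band: 3 × 4.222 = 12.67 → 13.
left front: 13 × 4.222 = 54.89 → 55.

collar 80; back 101; button band 13; left front 55.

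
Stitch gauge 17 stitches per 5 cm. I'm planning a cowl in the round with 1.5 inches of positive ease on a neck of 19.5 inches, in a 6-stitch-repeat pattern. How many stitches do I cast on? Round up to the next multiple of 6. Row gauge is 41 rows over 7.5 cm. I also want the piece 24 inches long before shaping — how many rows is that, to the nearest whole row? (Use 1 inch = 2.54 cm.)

Finished = 19.5 + 1.5 = 21 inches.
21 inches × 2.54 = 53.34 cm.
17/5 = 3.4 sts per cm; 53.34 × 3.4 = 181.36 sts.
Next multiple of 6 → 186.
24 inches = 60.96 cm; × 5.467 = 333.25 → 333 rows.

Cast on 186 stitches; work 333 rows.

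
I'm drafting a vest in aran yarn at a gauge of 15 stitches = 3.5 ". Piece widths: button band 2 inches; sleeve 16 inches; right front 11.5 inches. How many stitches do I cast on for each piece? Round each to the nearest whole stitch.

button band 9; sleeve 69; right front 49.

Rate = 15/3.5 = 4.286 sts per in.
button band: 2 × 4.286 = 8.57 → 9.
sleeve: 16 × 4.286 = 68.57 → 69.
right front: 11.5 × 4.286 = 49.29 → 49.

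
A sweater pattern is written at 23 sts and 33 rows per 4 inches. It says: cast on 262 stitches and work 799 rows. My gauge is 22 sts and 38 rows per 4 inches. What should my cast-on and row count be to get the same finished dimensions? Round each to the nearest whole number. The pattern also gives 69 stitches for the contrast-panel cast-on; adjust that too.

Stitches: 262 × 22/23 = 250.61 → 251.
Rows: 799 × 38/33 = 920.06 → 920.
contrast-panel cast-on: 69 × 22/23 = 66.00 → 66.

Cast on 251 stitches; work 920 rows; contrast-panel cast-on 66 stitches.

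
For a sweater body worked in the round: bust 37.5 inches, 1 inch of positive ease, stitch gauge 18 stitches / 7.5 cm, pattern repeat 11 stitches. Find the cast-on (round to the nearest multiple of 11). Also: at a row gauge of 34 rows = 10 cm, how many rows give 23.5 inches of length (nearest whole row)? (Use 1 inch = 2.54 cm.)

Cast on 231 stitches; work 203 rows.

Finished = 37.5 + 1 = 38.5 inches.
38.5 inches × 2.54 = 97.79 cm.
18/7.5 = 2.4 sts per cm; 97.79 × 2.4 = 234.70 sts.
Nearest multiple of 11 → 231.
23.5 inches = 59.69 cm; × 3.4 = 202.95 → 203 rows.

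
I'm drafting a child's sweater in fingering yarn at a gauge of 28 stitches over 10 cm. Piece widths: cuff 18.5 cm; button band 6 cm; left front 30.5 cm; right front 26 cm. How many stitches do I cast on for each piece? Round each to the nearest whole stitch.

cuff 52; button band 17; left front 85; right front 73.

Rate = 28/10 = 2.8 sts per cm.
cuff: 18.5 × 2.8 = 51.80 → 52.
button band: 6 × 2.8 = 16.80 → 17.
left front: 30.5 × 2.8 = 85.40 → 85.
right front: 26 × 2.8 = 72.80 → 73.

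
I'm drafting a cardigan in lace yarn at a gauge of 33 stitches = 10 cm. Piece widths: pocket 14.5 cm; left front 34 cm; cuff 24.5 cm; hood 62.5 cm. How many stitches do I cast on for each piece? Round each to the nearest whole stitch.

pocket 48; left front 112; cuff 81; hood 206.

Rate = 33/10 = 3.3 sts per cm.
pocket: 14.5 × 3.3 = 47.85 → 48.
left front: 34 × 3.3 = 112.20 → 112.
cuff: 24.5 × 3.3 = 80.85 → 81.
hood: 62.5 × 3.3 = 206.25 → 206.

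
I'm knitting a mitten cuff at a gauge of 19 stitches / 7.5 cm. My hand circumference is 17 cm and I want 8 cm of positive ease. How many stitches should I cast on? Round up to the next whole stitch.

64 stitches.

Finished = 17 + 8 = 25 cm.
19 / 7.5 = 2.533 sts per cm.
25.00 × 2.533 = 63.33 sts.
→ 64 sts.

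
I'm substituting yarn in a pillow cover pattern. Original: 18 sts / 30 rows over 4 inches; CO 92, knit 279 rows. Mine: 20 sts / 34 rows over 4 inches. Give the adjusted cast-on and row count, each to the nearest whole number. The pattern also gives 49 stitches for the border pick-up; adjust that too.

Cast on 102 stitches; work 316 rows; border pick-up 54 stitches.

Stitches: 92 × 20/18 = 102.22 → 102.
Rows: 279 × 34/30 = 316.20 → 316.
border pick-up: 49 × 20/18 = 54.44 → 54.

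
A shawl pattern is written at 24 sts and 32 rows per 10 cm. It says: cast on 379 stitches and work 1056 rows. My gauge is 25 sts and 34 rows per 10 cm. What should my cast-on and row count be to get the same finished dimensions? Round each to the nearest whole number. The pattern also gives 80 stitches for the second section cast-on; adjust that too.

Stitches: 379 × 25/24 = 394.79 → 395.
Rows: 1056 × 34/32 = 1122.00 → 1122.
second section cast-on: 80 × 25/24 = 83.33 → 83.

Cast on 395 stitches; work 1122 rows; second section cast-on 83 stitches.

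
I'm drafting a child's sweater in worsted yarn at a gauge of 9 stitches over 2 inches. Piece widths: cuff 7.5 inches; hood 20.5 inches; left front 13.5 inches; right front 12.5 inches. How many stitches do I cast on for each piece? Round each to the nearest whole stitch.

Rate = 9/2 = 4.5 sts per in.
cuff: 7.5 × 4.5 = 33.75 → 34.
hood: 20.5 × 4.5 = 92.25 → 92.
left front: 13.5 × 4.5 = 60.75 → 61.
right front: 12.5 × 4.5 = 56.25 → 56.

cuff 34; hood 92; left front 61; right front 56.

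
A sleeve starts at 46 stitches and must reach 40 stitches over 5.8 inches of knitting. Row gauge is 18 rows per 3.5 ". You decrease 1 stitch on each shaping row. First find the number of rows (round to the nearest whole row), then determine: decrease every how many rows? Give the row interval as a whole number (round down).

Decrease every 5th row.

Rows = 5.8 × 5.143 = 29.8 → 30 rows.
Stitches to remove: 6 → 6 shaping rows (at 1 st each).
30 / 6 = 5.00 → every 5 rows.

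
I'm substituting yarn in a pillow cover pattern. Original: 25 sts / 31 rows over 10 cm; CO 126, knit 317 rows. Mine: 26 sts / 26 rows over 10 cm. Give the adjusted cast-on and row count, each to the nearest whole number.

Stitches: 126 × 26/25 = 131.04 → 131.
Rows: 317 × 26/31 = 265.87 → 266.

Cast on 131 stitches; work 266 rows.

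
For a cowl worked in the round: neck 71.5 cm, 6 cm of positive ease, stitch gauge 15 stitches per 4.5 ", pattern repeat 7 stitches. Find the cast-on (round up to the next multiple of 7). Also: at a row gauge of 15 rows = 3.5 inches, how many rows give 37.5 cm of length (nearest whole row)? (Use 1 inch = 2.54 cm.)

Finished = 71.5 + 6 = 77.5 cm.
77.5 cm × 1/2.54 = 30.51 inches.
15/4.5 = 3.333 sts per in; 30.51 × 3.333 = 101.71 sts.
Next multiple of 7 → 105.
37.5 cm = 14.76 inches; × 4.286 = 63.27 → 63 rows.

Cast on 105 stitches; work 63 rows.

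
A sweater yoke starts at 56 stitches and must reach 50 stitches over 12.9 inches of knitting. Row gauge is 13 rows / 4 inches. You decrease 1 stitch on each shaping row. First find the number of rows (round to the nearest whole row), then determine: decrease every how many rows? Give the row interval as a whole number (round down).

Decrease every 7th row.

Rows = 12.9 × 3.25 = 41.9 → 42 rows.
Stitches to remove: 6 → 6 shaping rows (at 1 st each).
42 / 6 = 7.00 → every 7 rows.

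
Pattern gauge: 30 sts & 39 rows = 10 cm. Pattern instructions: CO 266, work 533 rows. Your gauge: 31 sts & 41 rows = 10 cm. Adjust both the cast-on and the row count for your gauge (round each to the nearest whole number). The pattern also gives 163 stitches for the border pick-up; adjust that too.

Stitches: 266 × 31/30 = 274.87 → 275.
Rows: 533 × 41/39 = 560.33 → 560.
border pick-up: 163 × 31/30 = 168.43 → 168.

Cast on 275 stitches; work 560 rows; border pick-up 168 stitches.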